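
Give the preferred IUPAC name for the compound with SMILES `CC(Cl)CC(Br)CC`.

4-bromo-2-chlorohexane

The parent chain contains 6 carbons (hexane).
Choose the numbering such that the substituent locant set {2,4} is lower than {3,5} at the first point of difference.
With this numbering: a bromo group at C-4; a chloro group at C-2.
Substituent prefixes are cited in alphabetical order (multiplying prefixes like di-/tri- are ignored for ordering).
Putting it together: 4-bromo-2-chlorohexane.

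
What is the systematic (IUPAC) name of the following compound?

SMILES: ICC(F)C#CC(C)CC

2-fluoro-1-iodo-5-methylhept-3-yne

The longest chain bearing the multiple bond is 7 carbons long (heptane).
The chain contains a C≡C triple bond, so the unsaturation ending is -yne.
The numbering direction is chosen so that numbering from this end puts the triple bond at C-3 rather than C-4.
That gives the triple bond between C-3 and C-4; a fluoro group at C-2; an iodo group at C-1; a methyl group at C-5.
Substituent prefixes are cited in alphabetical order (multiplying prefixes like di-/tri- are ignored for ordering).
Assembling the pieces gives 2-fluoro-1-iodo-5-methylhept-3-yne.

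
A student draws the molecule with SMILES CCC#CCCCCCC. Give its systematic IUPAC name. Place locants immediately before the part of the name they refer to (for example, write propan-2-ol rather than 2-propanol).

The longest carbon chain that includes the multiple bond has 10 carbons, so the parent hydride is decane.
There is one C≡C triple bond, indicated by the ending -yne.
Number the chain so that numbering from this end puts the triple bond at C-3 rather than C-7.
This places the triple bond between C-3 and C-4.
Putting it together: dec-3-yne.

dec-3-yne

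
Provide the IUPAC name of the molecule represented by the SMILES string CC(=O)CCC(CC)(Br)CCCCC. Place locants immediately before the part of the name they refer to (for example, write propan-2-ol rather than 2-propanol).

5-bromo-5-ethyldecan-2-one

Counting along the main chain through the carbonyl gives 10 carbons: the parent is decane.
The highest-priority functional group is a ketone (C=O on an internal carbon), so the name ends in -one.
The numbering direction is chosen so that numbering from this end puts the carbonyl group at C-2 rather than C-9.
That gives the carbonyl at C-2; a bromo group at C-5; an ethyl group at C-5.
Substituent prefixes are cited in alphabetical order (multiplying prefixes like di-/tri- are ignored for ordering).
Assembling the pieces gives 5-bromo-5-ethyldecan-2-one.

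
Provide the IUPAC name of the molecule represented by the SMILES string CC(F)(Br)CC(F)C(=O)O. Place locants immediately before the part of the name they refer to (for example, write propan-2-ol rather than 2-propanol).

Counting along the main chain through the –COOH group gives 5 carbons: the parent is pentane.
The principal characteristic group is a carboxylic acid (terminal –COOH), named with the suffix -oic acid.
The numbering direction is chosen so that the carboxylic acid carbon is C-1 by definition.
That gives a bromo group at C-4; fluoro groups at C-2 and C-4.
Prefixes are listed alphabetically: bromo, fluoro.
The name is 4-bromo-2,4-difluoropentanoic acid.

4-bromo-2,4-difluoropentanoic acid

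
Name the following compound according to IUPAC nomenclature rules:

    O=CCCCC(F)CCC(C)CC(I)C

5-fluoro-10-iodo-8-methylundecanal

Counting along the main chain through the –CHO group gives 11 carbons: the parent is undecane.
An aldehyde (terminal –CHO) is the principal characteristic group, giving the suffix -al.
Choose the numbering such that the aldehyde carbon is C-1 by definition.
That gives a fluoro group at C-5; an iodo group at C-10; a methyl group at C-8.
Substituent prefixes are cited in alphabetical order (multiplying prefixes like di-/tri- are ignored for ordering).
The name is 5-fluoro-10-iodo-8-methylundecanal.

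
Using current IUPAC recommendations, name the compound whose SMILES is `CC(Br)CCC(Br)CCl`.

2,5-dibromo-1-chlorohexane

The longest carbon chain is 6 atoms: the parent is hexane.
Number the chain so that the substituent locant set {1,2,5} is lower than {2,5,6} at the first point of difference.
That gives bromo groups at C-2 and C-5; a chloro group at C-1.
The substituents are ordered alphabetically, ignoring any di-/tri- multipliers.
Assembling the pieces gives 2,5-dibromo-1-chlorohexane.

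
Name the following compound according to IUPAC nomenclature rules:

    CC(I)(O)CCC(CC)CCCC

5-ethyl-2-iodononan-2-ol

The longest chain bearing the –OH group is 9 carbons long (nonane).
The highest-priority functional group is an alcohol (–OH), so the name ends in -ol.
Number the chain so that numbering from this end puts the hydroxyl group at C-2 rather than C-8.
That gives the hydroxyl at C-2; an ethyl group at C-5; an iodo group at C-2.
Substituent prefixes are cited in alphabetical order (multiplying prefixes like di-/tri- are ignored for ordering).
Assembling the pieces gives 5-ethyl-2-iodononan-2-ol.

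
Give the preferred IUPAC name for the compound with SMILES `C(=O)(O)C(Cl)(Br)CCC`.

2-bromo-2-chloropentanoic acid

The longest chain bearing the –COOH group is 5 carbons long (pentane).
A carboxylic acid (terminal –COOH) is the principal characteristic group, giving the suffix -oic acid.
Choose the numbering such that the carboxylic acid carbon is C-1 by definition.
With this numbering: a bromo group at C-2; a chloro group at C-2.
Prefixes are listed alphabetically: bromo, chloro.
Assembling the pieces gives 2-bromo-2-chloropentanoic acid.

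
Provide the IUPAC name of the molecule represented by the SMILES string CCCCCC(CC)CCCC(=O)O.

Counting along the main chain through the –COOH group gives 10 carbons: the parent is decane.
The highest-priority functional group is a carboxylic acid (terminal –COOH), so the name ends in -oic acid.
Choose the numbering such that the carboxylic acid carbon is C-1 by definition.
That gives an ethyl group at C-5.
The name is 5-ethyldecanoic acid.

5-ethyldecanoic acid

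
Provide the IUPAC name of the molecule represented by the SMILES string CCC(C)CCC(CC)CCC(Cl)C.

2-chloro-5-ethyl-8-methyldecane

The parent chain contains 10 carbons (decane).
Choose the numbering such that the substituent locant set {2,5,8} is lower than {3,6,9} at the first point of difference.
That gives a chloro group at C-2; an ethyl group at C-5; a methyl group at C-8.
Prefixes are listed alphabetically: chloro, ethyl, methyl.
Putting it together: 2-chloro-5-ethyl-8-methyldecane.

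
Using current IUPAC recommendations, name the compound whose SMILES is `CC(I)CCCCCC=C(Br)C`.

Counting along the main chain through the multiple bond gives 10 carbons: the parent is decane.
A C=C double bond in the chain gives the infix -ene-.
Number the chain so that numbering from this end puts the double bond at C-2 rather than C-8.
This places the double bond between C-2 and C-3; a bromo group at C-2; an iodo group at C-9.
Prefixes are listed alphabetically: bromo, iodo.
Putting it together: 2-bromo-9-iododec-2-ene.

2-bromo-9-iododec-2-ene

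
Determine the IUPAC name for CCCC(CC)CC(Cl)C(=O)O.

The longest carbon chain that includes the –COOH group has 7 carbons, so the parent hydride is heptane.
The highest-priority functional group is a carboxylic acid (terminal –COOH), so the name ends in -oic acid.
Number the chain so that the carboxylic acid carbon is C-1 by definition.
That gives a chloro group at C-2; an ethyl group at C-4.
Prefixes are listed alphabetically: chloro, ethyl.
Putting it together: 2-chloro-4-ethylheptanoic acid.

2-chloro-4-ethylheptanoic acid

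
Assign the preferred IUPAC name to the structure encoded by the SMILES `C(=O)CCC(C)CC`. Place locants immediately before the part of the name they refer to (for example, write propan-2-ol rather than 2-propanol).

4-methylhexanal

The longest chain bearing the –CHO group is 6 carbons long (hexane).
An aldehyde (terminal –CHO) is the principal characteristic group, giving the suffix -al.
Number the chain so that the aldehyde carbon is C-1 by definition.
That gives a methyl group at C-4.
Putting it together: 4-methylhexanal.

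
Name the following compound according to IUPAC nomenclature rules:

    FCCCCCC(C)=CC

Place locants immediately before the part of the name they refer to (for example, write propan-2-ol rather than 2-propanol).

8-fluoro-3-methyloct-2-ene

The longest chain bearing the multiple bond is 8 carbons long (octane).
The chain contains a C=C double bond, so the unsaturation ending is -ene.
Number the chain so that numbering from this end puts the double bond at C-2 rather than C-6.
This places the double bond between C-2 and C-3; a fluoro group at C-8; a methyl group at C-3.
The substituents are ordered alphabetically, ignoring any di-/tri- multipliers.
Putting it together: 8-fluoro-3-methyloct-2-ene.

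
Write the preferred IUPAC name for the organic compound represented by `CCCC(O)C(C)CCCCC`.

The longest carbon chain that includes the –OH group has 10 carbons, so the parent hydride is decane.
The principal characteristic group is an alcohol (–OH), named with the suffix -ol.
Number the chain so that numbering from this end puts the hydroxyl group at C-4 rather than C-7.
This places the hydroxyl at C-4; a methyl group at C-5.
Putting it together: 5-methyldecan-4-ol.

5-methyldecan-4-ol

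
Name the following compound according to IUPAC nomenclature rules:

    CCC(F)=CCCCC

3-fluorooct-3-ene

The longest carbon chain that includes the multiple bond has 8 carbons, so the parent hydride is octane.
There is one C=C double bond, indicated by the ending -ene.
Number the chain so that numbering from this end puts the double bond at C-3 rather than C-5.
That gives the double bond between C-3 and C-4; a fluoro group at C-3.
Assembling the pieces gives 3-fluorooct-3-ene.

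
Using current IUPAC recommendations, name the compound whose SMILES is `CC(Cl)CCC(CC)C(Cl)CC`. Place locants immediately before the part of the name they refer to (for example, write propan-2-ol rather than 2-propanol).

2,6-dichloro-5-ethyloctane

The longest continuous carbon chain has 8 atoms, so the parent hydride is octane.
Choose the numbering such that the substituent locant set {2,5,6} is lower than {3,4,7} at the first point of difference.
With this numbering: chloro groups at C-2 and C-6; an ethyl group at C-5.
The substituents are ordered alphabetically, ignoring any di-/tri- multipliers.
Putting it together: 2,6-dichloro-5-ethyloctane.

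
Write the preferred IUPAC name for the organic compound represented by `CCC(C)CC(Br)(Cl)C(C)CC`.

The parent chain contains 8 carbons (octane).
Number the chain so that the substituent locant set {3,4,4,6} is lower than {3,5,5,6} at the first point of difference.
This places a bromo group at C-4; a chloro group at C-4; methyl groups at C-3 and C-6.
Prefixes are listed alphabetically: bromo, chloro, methyl.
Assembling the pieces gives 4-bromo-4-chloro-3,6-dimethyloctane.

4-bromo-4-chloro-3,6-dimethyloctane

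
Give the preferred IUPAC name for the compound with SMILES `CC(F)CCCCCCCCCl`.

The longest carbon chain is 10 atoms: the parent is decane.
Choose the numbering such that the substituent locant set {1,9} is lower than {2,10} at the first point of difference.
That gives a chloro group at C-1; a fluoro group at C-9.
Prefixes are listed alphabetically: chloro, fluoro.
Putting it together: 1-chloro-9-fluorodecane.

1-chloro-9-fluorodecane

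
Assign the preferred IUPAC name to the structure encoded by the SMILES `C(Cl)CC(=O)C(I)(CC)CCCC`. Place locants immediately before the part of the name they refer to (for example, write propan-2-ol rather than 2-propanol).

1-chloro-4-ethyl-4-iodooctan-3-one

The longest chain bearing the carbonyl is 8 carbons long (octane).
A ketone (C=O on an internal carbon) is the principal characteristic group, giving the suffix -one.
Number the chain so that numbering from this end puts the carbonyl group at C-3 rather than C-6.
This places the carbonyl at C-3; a chloro group at C-1; an ethyl group at C-4; an iodo group at C-4.
The substituents are ordered alphabetically, ignoring any di-/tri- multipliers.
The name is 1-chloro-4-ethyl-4-iodooctan-3-one.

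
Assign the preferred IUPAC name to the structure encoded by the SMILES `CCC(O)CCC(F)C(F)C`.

Counting along the main chain through the –OH group gives 8 carbons: the parent is octane.
The highest-priority functional group is an alcohol (–OH), so the name ends in -ol.
Choose the numbering such that numbering from this end puts the hydroxyl group at C-3 rather than C-6.
That gives the hydroxyl at C-3; fluoro groups at C-6 and C-7.
Putting it together: 6,7-difluorooctan-3-ol.

6,7-difluorooctan-3-ol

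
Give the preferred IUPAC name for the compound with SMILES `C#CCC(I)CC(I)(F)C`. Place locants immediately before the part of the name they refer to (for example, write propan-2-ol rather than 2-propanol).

6-fluoro-4,6-diiodohept-1-yne

Counting along the main chain through the multiple bond gives 7 carbons: the parent is heptane.
The chain contains a C≡C triple bond, so the unsaturation ending is -yne.
The numbering direction is chosen so that numbering from this end puts the triple bond at C-1 rather than C-6.
This places the triple bond between C-1 and C-2; a fluoro group at C-6; iodo groups at C-4 and C-6.
Substituent prefixes are cited in alphabetical order (multiplying prefixes like di-/tri- are ignored for ordering).
Putting it together: 6-fluoro-4,6-diiodohept-1-yne.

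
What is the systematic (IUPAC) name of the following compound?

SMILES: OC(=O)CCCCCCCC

nonanoic acid

Counting along the main chain through the –COOH group gives 9 carbons: the parent is nonane.
The highest-priority functional group is a carboxylic acid (terminal –COOH), so the name ends in -oic acid.
Number the chain so that the carboxylic acid carbon is C-1 by definition.
Assembling the pieces gives nonanoic acid.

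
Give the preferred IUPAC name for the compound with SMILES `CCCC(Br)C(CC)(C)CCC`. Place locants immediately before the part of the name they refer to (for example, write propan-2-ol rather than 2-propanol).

The longest continuous carbon chain has 8 atoms, so the parent hydride is octane.
Number the chain so that the substituent locant set {4,4,5} is lower than {4,5,5} at the first point of difference.
That gives a bromo group at C-5; an ethyl group at C-4; a methyl group at C-4.
Prefixes are listed alphabetically: bromo, ethyl, methyl.
The name is 5-bromo-4-ethyl-4-methyloctane.

5-bromo-4-ethyl-4-methyloctane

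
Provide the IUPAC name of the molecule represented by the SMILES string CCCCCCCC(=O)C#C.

Counting along the main chain through the carbonyl and the multiple bond gives 10 carbons: the parent is decane.
The highest-priority functional group is a ketone (C=O on an internal carbon), so the name ends in -one.
There is one C≡C triple bond, indicated by the ending -yne.
Number the chain so that numbering from this end puts the carbonyl group at C-3 rather than C-8.
With this numbering: the carbonyl at C-3; the triple bond between C-1 and C-2.
Assembling the pieces gives dec-1-yn-3-one.

dec-1-yn-3-one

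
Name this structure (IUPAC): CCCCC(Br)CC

3-bromoheptane

The parent chain contains 7 carbons (heptane).
Choose the numbering such that the substituent locant set {3} is lower than {5} at the first point of difference.
This places a bromo group at C-3.
Putting it together: 3-bromoheptane.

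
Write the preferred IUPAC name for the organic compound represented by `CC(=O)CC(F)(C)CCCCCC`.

The longest chain bearing the carbonyl is 10 carbons long (decane).
The principal characteristic group is a ketone (C=O on an internal carbon), named with the suffix -one.
Choose the numbering such that numbering from this end puts the carbonyl group at C-2 rather than C-9.
With this numbering: the carbonyl at C-2; a fluoro group at C-4; a methyl group at C-4.
Prefixes are listed alphabetically: fluoro, methyl.
The name is 4-fluoro-4-methyldecan-2-one.

4-fluoro-4-methyldecan-2-one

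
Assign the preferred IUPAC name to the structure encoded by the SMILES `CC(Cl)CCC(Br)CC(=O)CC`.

5-bromo-8-chlorononan-3-one

The longest carbon chain that includes the carbonyl has 9 carbons, so the parent hydride is nonane.
The highest-priority functional group is a ketone (C=O on an internal carbon), so the name ends in -one.
Choose the numbering such that numbering from this end puts the carbonyl group at C-3 rather than C-7.
With this numbering: the carbonyl at C-3; a bromo group at C-5; a chloro group at C-8.
Prefixes are listed alphabetically: bromo, chloro.
The name is 5-bromo-8-chlorononan-3-one.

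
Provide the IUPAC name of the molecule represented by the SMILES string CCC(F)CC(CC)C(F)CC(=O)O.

The longest carbon chain that includes the –COOH group has 8 carbons, so the parent hydride is octane.
A carboxylic acid (terminal –COOH) is the principal characteristic group, giving the suffix -oic acid.
Number the chain so that the carboxylic acid carbon is C-1 by definition.
That gives an ethyl group at C-4; fluoro groups at C-3 and C-6.
Prefixes are listed alphabetically: ethyl, fluoro.
Putting it together: 4-ethyl-3,6-difluorooctanoic acid.

4-ethyl-3,6-difluorooctanoic acid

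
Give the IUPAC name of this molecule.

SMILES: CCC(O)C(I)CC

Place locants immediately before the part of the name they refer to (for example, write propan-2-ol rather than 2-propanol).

4-iodohexan-3-ol

Counting along the main chain through the –OH group gives 6 carbons: the parent is hexane.
The principal characteristic group is an alcohol (–OH), named with the suffix -ol.
The numbering direction is chosen so that numbering from this end puts the hydroxyl group at C-3 rather than C-4.
That gives the hydroxyl at C-3; an iodo group at C-4.
The name is 4-iodohexan-3-ol.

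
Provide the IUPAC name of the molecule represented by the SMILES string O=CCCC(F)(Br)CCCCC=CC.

The longest chain bearing the –CHO group and the multiple bond is 11 carbons long (undecane).
The principal characteristic group is an aldehyde (terminal –CHO), named with the suffix -al.
A C=C double bond in the chain gives the infix -ene-.
The numbering direction is chosen so that the aldehyde carbon is C-1 by definition.
This places the double bond between C-9 and C-10; a bromo group at C-4; a fluoro group at C-4.
The substituents are ordered alphabetically, ignoring any di-/tri- multipliers.
Assembling the pieces gives 4-bromo-4-fluoroundec-9-enal.

4-bromo-4-fluoroundec-9-enal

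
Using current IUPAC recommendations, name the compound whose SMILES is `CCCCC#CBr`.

The longest carbon chain that includes the multiple bond has 6 carbons, so the parent hydride is hexane.
A C≡C triple bond in the chain gives the infix -yne-.
Choose the numbering such that numbering from this end puts the triple bond at C-1 rather than C-5.
With this numbering: the triple bond between C-1 and C-2; a bromo group at C-1.
The name is 1-bromohex-1-yne.

1-bromohex-1-yne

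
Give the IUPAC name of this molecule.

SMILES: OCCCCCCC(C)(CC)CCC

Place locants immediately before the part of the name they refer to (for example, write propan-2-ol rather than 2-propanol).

The longest chain bearing the –OH group is 10 carbons long (decane).
The principal characteristic group is an alcohol (–OH), named with the suffix -ol.
Choose the numbering such that numbering from this end puts the hydroxyl group at C-1 rather than C-10.
That gives the hydroxyl at C-1; an ethyl group at C-7; a methyl group at C-7.
The substituents are ordered alphabetically, ignoring any di-/tri- multipliers.
Assembling the pieces gives 7-ethyl-7-methyldecan-1-ol.

7-ethyl-7-methyldecan-1-ol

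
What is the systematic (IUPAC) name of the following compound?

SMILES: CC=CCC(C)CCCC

Counting along the main chain through the multiple bond gives 9 carbons: the parent is nonane.
There is one C=C double bond, indicated by the ending -ene.
Choose the numbering such that numbering from this end puts the double bond at C-2 rather than C-7.
This places the double bond between C-2 and C-3; a methyl group at C-5.
Putting it together: 5-methylnon-2-ene.

5-methylnon-2-ene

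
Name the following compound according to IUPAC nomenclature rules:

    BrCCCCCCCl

1-bromo-6-chlorohexane

The longest continuous carbon chain has 6 atoms, so the parent hydride is hexane.
The numbering direction is chosen so that the locant sets are identical either way, so the alphabetically earlier bromo substituent takes the lower locant (1 rather than 6).
With this numbering: a bromo group at C-1; a chloro group at C-6.
Prefixes are listed alphabetically: bromo, chloro.
The name is 1-bromo-6-chlorohexane.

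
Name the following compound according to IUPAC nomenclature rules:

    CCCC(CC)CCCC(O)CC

The longest carbon chain that includes the –OH group has 10 carbons, so the parent hydride is decane.
The principal characteristic group is an alcohol (–OH), named with the suffix -ol.
Number the chain so that numbering from this end puts the hydroxyl group at C-3 rather than C-8.
This places the hydroxyl at C-3; an ethyl group at C-7.
Assembling the pieces gives 7-ethyldecan-3-ol.

7-ethyldecan-3-ol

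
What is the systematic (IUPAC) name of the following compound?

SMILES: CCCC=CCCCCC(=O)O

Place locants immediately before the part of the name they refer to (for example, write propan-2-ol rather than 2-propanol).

The longest chain bearing the –COOH group and the multiple bond is 10 carbons long (decane).
The highest-priority functional group is a carboxylic acid (terminal –COOH), so the name ends in -oic acid.
There is one C=C double bond, indicated by the ending -ene.
Number the chain so that the carboxylic acid carbon is C-1 by definition.
That gives the double bond between C-6 and C-7.
Assembling the pieces gives dec-6-enoic acid.

dec-6-enoic acid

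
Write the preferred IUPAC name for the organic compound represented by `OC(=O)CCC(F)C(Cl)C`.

5-chloro-4-fluorohexanoic acid

Counting along the main chain through the –COOH group gives 6 carbons: the parent is hexane.
A carboxylic acid (terminal –COOH) is the principal characteristic group, giving the suffix -oic acid.
The numbering direction is chosen so that the carboxylic acid carbon is C-1 by definition.
This places a chloro group at C-5; a fluoro group at C-4.
Substituent prefixes are cited in alphabetical order (multiplying prefixes like di-/tri- are ignored for ordering).
Assembling the pieces gives 5-chloro-4-fluorohexanoic acid.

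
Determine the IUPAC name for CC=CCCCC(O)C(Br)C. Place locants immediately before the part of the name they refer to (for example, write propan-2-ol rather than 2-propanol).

2-bromonon-7-en-3-ol

The longest carbon chain that includes the –OH group and the multiple bond has 9 carbons, so the parent hydride is nonane.
The principal characteristic group is an alcohol (–OH), named with the suffix -ol.
There is one C=C double bond, indicated by the ending -ene.
Number the chain so that numbering from this end puts the hydroxyl group at C-3 rather than C-7.
This places the hydroxyl at C-3; the double bond between C-7 and C-8; a bromo group at C-2.
The name is 2-bromonon-7-en-3-ol.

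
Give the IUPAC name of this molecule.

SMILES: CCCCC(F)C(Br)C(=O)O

2-bromo-3-fluoroheptanoic acid

Counting along the main chain through the –COOH group gives 7 carbons: the parent is heptane.
The principal characteristic group is a carboxylic acid (terminal –COOH), named with the suffix -oic acid.
Choose the numbering such that the carboxylic acid carbon is C-1 by definition.
With this numbering: a bromo group at C-2; a fluoro group at C-3.
Prefixes are listed alphabetically: bromo, fluoro.
The name is 2-bromo-3-fluoroheptanoic acid.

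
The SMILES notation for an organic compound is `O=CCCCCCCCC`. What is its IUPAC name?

nonanal

The longest chain bearing the –CHO group is 9 carbons long (nonane).
An aldehyde (terminal –CHO) is the principal characteristic group, giving the suffix -al.
Choose the numbering such that the aldehyde carbon is C-1 by definition.
Assembling the pieces gives nonanal.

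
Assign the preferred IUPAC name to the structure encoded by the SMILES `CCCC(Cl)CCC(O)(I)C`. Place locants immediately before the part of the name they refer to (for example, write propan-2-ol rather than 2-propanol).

Counting along the main chain through the –OH group gives 8 carbons: the parent is octane.
The highest-priority functional group is an alcohol (–OH), so the name ends in -ol.
Number the chain so that numbering from this end puts the hydroxyl group at C-2 rather than C-7.
With this numbering: the hydroxyl at C-2; a chloro group at C-5; an iodo group at C-2.
Substituent prefixes are cited in alphabetical order (multiplying prefixes like di-/tri- are ignored for ordering).
Assembling the pieces gives 5-chloro-2-iodooctan-2-ol.

5-chloro-2-iodooctan-2-ol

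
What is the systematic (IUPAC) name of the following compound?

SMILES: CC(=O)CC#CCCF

The longest carbon chain that includes the carbonyl and the multiple bond has 7 carbons, so the parent hydride is heptane.
The principal characteristic group is a ketone (C=O on an internal carbon), named with the suffix -one.
There is one C≡C triple bond, indicated by the ending -yne.
Choose the numbering such that numbering from this end puts the carbonyl group at C-2 rather than C-6.
This places the carbonyl at C-2; the triple bond between C-4 and C-5; a fluoro group at C-7.
Assembling the pieces gives 7-fluorohept-4-yn-2-one.

7-fluorohept-4-yn-2-one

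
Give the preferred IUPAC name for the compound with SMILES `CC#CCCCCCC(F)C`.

9-fluorodec-2-yne

Counting along the main chain through the multiple bond gives 10 carbons: the parent is decane.
There is one C≡C triple bond, indicated by the ending -yne.
Choose the numbering such that numbering from this end puts the triple bond at C-2 rather than C-8.
This places the triple bond between C-2 and C-3; a fluoro group at C-9.
Putting it together: 9-fluorodec-2-yne.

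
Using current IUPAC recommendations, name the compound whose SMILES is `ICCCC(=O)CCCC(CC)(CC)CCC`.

The longest carbon chain that includes the carbonyl has 11 carbons, so the parent hydride is undecane.
The principal characteristic group is a ketone (C=O on an internal carbon), named with the suffix -one.
The numbering direction is chosen so that numbering from this end puts the carbonyl group at C-4 rather than C-8.
That gives the carbonyl at C-4; two ethyl groups at C-8; an iodo group at C-1.
Substituent prefixes are cited in alphabetical order (multiplying prefixes like di-/tri- are ignored for ordering).
Assembling the pieces gives 8,8-diethyl-1-iodoundecan-4-one.

8,8-diethyl-1-iodoundecan-4-one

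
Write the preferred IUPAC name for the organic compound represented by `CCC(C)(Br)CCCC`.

3-bromo-3-methylheptane

The longest continuous carbon chain has 7 atoms, so the parent hydride is heptane.
The numbering direction is chosen so that the substituent locant set {3,3} is lower than {5,5} at the first point of difference.
This places a bromo group at C-3; a methyl group at C-3.
The substituents are ordered alphabetically, ignoring any di-/tri- multipliers.
The name is 3-bromo-3-methylheptane.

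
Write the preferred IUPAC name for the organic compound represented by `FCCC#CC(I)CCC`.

1-fluoro-5-iodooct-3-yne

Counting along the main chain through the multiple bond gives 8 carbons: the parent is octane.
There is one C≡C triple bond, indicated by the ending -yne.
Number the chain so that numbering from this end puts the triple bond at C-3 rather than C-5.
With this numbering: the triple bond between C-3 and C-4; a fluoro group at C-1; an iodo group at C-5.
Substituent prefixes are cited in alphabetical order (multiplying prefixes like di-/tri- are ignored for ordering).
Putting it together: 1-fluoro-5-iodooct-3-yne.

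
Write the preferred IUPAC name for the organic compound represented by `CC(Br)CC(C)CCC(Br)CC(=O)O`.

The longest carbon chain that includes the –COOH group has 9 carbons, so the parent hydride is nonane.
The principal characteristic group is a carboxylic acid (terminal –COOH), named with the suffix -oic acid.
The numbering direction is chosen so that the carboxylic acid carbon is C-1 by definition.
That gives bromo groups at C-3 and C-8; a methyl group at C-6.
Substituent prefixes are cited in alphabetical order (multiplying prefixes like di-/tri- are ignored for ordering).
The name is 3,8-dibromo-6-methylnonanoic acid.

3,8-dibromo-6-methylnonanoic acid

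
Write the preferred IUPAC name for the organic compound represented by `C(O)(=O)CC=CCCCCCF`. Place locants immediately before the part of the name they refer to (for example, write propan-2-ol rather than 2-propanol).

The longest carbon chain that includes the –COOH group and the multiple bond has 9 carbons, so the parent hydride is nonane.
A carboxylic acid (terminal –COOH) is the principal characteristic group, giving the suffix -oic acid.
There is one C=C double bond, indicated by the ending -ene.
Choose the numbering such that the carboxylic acid carbon is C-1 by definition.
With this numbering: the double bond between C-3 and C-4; a fluoro group at C-9.
Putting it together: 9-fluoronon-3-enoic acid.

9-fluoronon-3-enoic acid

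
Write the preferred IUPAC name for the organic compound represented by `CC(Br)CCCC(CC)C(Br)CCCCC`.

The longest carbon chain is 12 atoms: the parent is dodecane.
Choose the numbering such that the substituent locant set {2,6,7} is lower than {6,7,11} at the first point of difference.
This places bromo groups at C-2 and C-7; an ethyl group at C-6.
Prefixes are listed alphabetically: bromo, ethyl.
Assembling the pieces gives 2,7-dibromo-6-ethyldodecane.

2,7-dibromo-6-ethyldodecane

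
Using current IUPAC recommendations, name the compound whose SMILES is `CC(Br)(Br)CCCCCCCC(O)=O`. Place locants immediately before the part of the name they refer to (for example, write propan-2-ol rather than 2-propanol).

9,9-dibromodecanoic acid

The longest carbon chain that includes the –COOH group has 10 carbons, so the parent hydride is decane.
The highest-priority functional group is a carboxylic acid (terminal –COOH), so the name ends in -oic acid.
Number the chain so that the carboxylic acid carbon is C-1 by definition.
With this numbering: two bromo groups at C-9.
The name is 9,9-dibromodecanoic acid.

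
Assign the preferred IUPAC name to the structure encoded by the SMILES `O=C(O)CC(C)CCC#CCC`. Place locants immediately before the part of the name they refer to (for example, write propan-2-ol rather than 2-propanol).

3-methylnon-6-ynoic acid

The longest carbon chain that includes the –COOH group and the multiple bond has 9 carbons, so the parent hydride is nonane.
The principal characteristic group is a carboxylic acid (terminal –COOH), named with the suffix -oic acid.
There is one C≡C triple bond, indicated by the ending -yne.
Number the chain so that the carboxylic acid carbon is C-1 by definition.
This places the triple bond between C-6 and C-7; a methyl group at C-3.
Assembling the pieces gives 3-methylnon-6-ynoic acid.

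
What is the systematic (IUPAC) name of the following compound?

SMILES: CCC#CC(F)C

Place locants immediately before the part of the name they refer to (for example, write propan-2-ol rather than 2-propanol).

2-fluorohex-3-yne

The longest carbon chain that includes the multiple bond has 6 carbons, so the parent hydride is hexane.
A C≡C triple bond in the chain gives the infix -yne-.
Number the chain so that the substituent locant set {2} is lower than {5} at the first point of difference.
This places the triple bond between C-3 and C-4; a fluoro group at C-2.
Assembling the pieces gives 2-fluorohex-3-yne.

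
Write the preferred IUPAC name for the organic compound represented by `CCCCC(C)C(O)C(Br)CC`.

The longest carbon chain that includes the –OH group has 9 carbons, so the parent hydride is nonane.
An alcohol (–OH) is the principal characteristic group, giving the suffix -ol.
The numbering direction is chosen so that numbering from this end puts the hydroxyl group at C-4 rather than C-6.
That gives the hydroxyl at C-4; a bromo group at C-3; a methyl group at C-5.
The substituents are ordered alphabetically, ignoring any di-/tri- multipliers.
The name is 3-bromo-5-methylnonan-4-ol.

3-bromo-5-methylnonan-4-ol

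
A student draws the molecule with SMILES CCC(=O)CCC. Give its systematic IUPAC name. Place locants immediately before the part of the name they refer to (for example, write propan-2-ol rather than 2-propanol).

hexan-3-one

The longest chain bearing the carbonyl is 6 carbons long (hexane).
The highest-priority functional group is a ketone (C=O on an internal carbon), so the name ends in -one.
The numbering direction is chosen so that numbering from this end puts the carbonyl group at C-3 rather than C-4.
This places the carbonyl at C-3.
Putting it together: hexan-3-one.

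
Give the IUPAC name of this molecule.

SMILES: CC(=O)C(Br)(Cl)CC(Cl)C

3-bromo-3,5-dichlorohexan-2-one

Counting along the main chain through the carbonyl gives 6 carbons: the parent is hexane.
The highest-priority functional group is a ketone (C=O on an internal carbon), so the name ends in -one.
The numbering direction is chosen so that numbering from this end puts the carbonyl group at C-2 rather than C-5.
With this numbering: the carbonyl at C-2; a bromo group at C-3; chloro groups at C-3 and C-5.
The substituents are ordered alphabetically, ignoring any di-/tri- multipliers.
Assembling the pieces gives 3-bromo-3,5-dichlorohexan-2-one.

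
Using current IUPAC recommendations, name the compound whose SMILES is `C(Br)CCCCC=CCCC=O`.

The longest chain bearing the –CHO group and the multiple bond is 10 carbons long (decane).
The principal characteristic group is an aldehyde (terminal –CHO), named with the suffix -al.
A C=C double bond in the chain gives the infix -ene-.
The numbering direction is chosen so that the aldehyde carbon is C-1 by definition.
That gives the double bond between C-4 and C-5; a bromo group at C-10.
The name is 10-bromodec-4-enal.

10-bromodec-4-enal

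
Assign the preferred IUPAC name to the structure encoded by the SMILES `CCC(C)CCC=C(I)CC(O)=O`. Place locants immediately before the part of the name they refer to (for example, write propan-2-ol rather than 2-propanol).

3-iodo-7-methylnon-3-enoic acid

Counting along the main chain through the –COOH group and the multiple bond gives 9 carbons: the parent is nonane.
A carboxylic acid (terminal –COOH) is the principal characteristic group, giving the suffix -oic acid.
A C=C double bond in the chain gives the infix -ene-.
Choose the numbering such that the carboxylic acid carbon is C-1 by definition.
This places the double bond between C-3 and C-4; an iodo group at C-3; a methyl group at C-7.
Substituent prefixes are cited in alphabetical order (multiplying prefixes like di-/tri- are ignored for ordering).
Assembling the pieces gives 3-iodo-7-methylnon-3-enoic acid.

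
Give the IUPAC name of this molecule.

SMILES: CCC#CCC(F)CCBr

8-bromo-6-fluorooct-3-yne

Counting along the main chain through the multiple bond gives 8 carbons: the parent is octane.
There is one C≡C triple bond, indicated by the ending -yne.
Choose the numbering such that numbering from this end puts the triple bond at C-3 rather than C-5.
That gives the triple bond between C-3 and C-4; a bromo group at C-8; a fluoro group at C-6.
Substituent prefixes are cited in alphabetical order (multiplying prefixes like di-/tri- are ignored for ordering).
The name is 8-bromo-6-fluorooct-3-yne.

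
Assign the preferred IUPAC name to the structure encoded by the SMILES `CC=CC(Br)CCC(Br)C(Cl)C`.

The longest carbon chain that includes the multiple bond has 9 carbons, so the parent hydride is nonane.
A C=C double bond in the chain gives the infix -ene-.
Number the chain so that numbering from this end puts the double bond at C-2 rather than C-7.
That gives the double bond between C-2 and C-3; bromo groups at C-4 and C-7; a chloro group at C-8.
Prefixes are listed alphabetically: bromo, chloro.
Assembling the pieces gives 4,7-dibromo-8-chloronon-2-ene.

4,7-dibromo-8-chloronon-2-ene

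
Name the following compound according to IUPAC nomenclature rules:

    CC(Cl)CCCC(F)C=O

6-chloro-2-fluoroheptanal

Counting along the main chain through the –CHO group gives 7 carbons: the parent is heptane.
The highest-priority functional group is an aldehyde (terminal –CHO), so the name ends in -al.
The numbering direction is chosen so that the aldehyde carbon is C-1 by definition.
That gives a chloro group at C-6; a fluoro group at C-2.
Prefixes are listed alphabetically: chloro, fluoro.
Assembling the pieces gives 6-chloro-2-fluoroheptanal.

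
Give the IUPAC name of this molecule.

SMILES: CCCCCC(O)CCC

nonan-4-ol

Counting along the main chain through the –OH group gives 9 carbons: the parent is nonane.
The highest-priority functional group is an alcohol (–OH), so the name ends in -ol.
Number the chain so that numbering from this end puts the hydroxyl group at C-4 rather than C-6.
This places the hydroxyl at C-4.
Putting it together: nonan-4-ol.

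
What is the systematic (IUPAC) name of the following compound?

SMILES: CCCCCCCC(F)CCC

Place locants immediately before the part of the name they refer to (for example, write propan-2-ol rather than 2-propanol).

4-fluoroundecane

The longest continuous carbon chain has 11 atoms, so the parent hydride is undecane.
Number the chain so that the substituent locant set {4} is lower than {8} at the first point of difference.
This places a fluoro group at C-4.
Putting it together: 4-fluoroundecane.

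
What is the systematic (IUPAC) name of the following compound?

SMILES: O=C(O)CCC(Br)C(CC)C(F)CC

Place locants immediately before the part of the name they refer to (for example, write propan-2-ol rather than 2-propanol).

The longest carbon chain that includes the –COOH group has 8 carbons, so the parent hydride is octane.
A carboxylic acid (terminal –COOH) is the principal characteristic group, giving the suffix -oic acid.
The numbering direction is chosen so that the carboxylic acid carbon is C-1 by definition.
This places a bromo group at C-4; an ethyl group at C-5; a fluoro group at C-6.
The substituents are ordered alphabetically, ignoring any di-/tri- multipliers.
The name is 4-bromo-5-ethyl-6-fluorooctanoic acid.

4-bromo-5-ethyl-6-fluorooctanoic acid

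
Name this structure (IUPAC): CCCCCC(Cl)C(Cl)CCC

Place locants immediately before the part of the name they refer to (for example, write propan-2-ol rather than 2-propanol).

4,5-dichlorodecane

The longest carbon chain is 10 atoms: the parent is decane.
The numbering direction is chosen so that the substituent locant set {4,5} is lower than {6,7} at the first point of difference.
With this numbering: chloro groups at C-4 and C-5.
Putting it together: 4,5-dichlorodecane.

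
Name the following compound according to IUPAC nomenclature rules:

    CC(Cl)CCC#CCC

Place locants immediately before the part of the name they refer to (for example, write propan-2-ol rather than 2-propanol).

The longest chain bearing the multiple bond is 8 carbons long (octane).
A C≡C triple bond in the chain gives the infix -yne-.
The numbering direction is chosen so that numbering from this end puts the triple bond at C-3 rather than C-5.
That gives the triple bond between C-3 and C-4; a chloro group at C-7.
Putting it together: 7-chlorooct-3-yne.

7-chlorooct-3-yne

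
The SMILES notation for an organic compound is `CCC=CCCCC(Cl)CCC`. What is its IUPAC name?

8-chloroundec-3-ene

The longest chain bearing the multiple bond is 11 carbons long (undecane).
There is one C=C double bond, indicated by the ending -ene.
Choose the numbering such that numbering from this end puts the double bond at C-3 rather than C-8.
This places the double bond between C-3 and C-4; a chloro group at C-8.
The name is 8-chloroundec-3-ene.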